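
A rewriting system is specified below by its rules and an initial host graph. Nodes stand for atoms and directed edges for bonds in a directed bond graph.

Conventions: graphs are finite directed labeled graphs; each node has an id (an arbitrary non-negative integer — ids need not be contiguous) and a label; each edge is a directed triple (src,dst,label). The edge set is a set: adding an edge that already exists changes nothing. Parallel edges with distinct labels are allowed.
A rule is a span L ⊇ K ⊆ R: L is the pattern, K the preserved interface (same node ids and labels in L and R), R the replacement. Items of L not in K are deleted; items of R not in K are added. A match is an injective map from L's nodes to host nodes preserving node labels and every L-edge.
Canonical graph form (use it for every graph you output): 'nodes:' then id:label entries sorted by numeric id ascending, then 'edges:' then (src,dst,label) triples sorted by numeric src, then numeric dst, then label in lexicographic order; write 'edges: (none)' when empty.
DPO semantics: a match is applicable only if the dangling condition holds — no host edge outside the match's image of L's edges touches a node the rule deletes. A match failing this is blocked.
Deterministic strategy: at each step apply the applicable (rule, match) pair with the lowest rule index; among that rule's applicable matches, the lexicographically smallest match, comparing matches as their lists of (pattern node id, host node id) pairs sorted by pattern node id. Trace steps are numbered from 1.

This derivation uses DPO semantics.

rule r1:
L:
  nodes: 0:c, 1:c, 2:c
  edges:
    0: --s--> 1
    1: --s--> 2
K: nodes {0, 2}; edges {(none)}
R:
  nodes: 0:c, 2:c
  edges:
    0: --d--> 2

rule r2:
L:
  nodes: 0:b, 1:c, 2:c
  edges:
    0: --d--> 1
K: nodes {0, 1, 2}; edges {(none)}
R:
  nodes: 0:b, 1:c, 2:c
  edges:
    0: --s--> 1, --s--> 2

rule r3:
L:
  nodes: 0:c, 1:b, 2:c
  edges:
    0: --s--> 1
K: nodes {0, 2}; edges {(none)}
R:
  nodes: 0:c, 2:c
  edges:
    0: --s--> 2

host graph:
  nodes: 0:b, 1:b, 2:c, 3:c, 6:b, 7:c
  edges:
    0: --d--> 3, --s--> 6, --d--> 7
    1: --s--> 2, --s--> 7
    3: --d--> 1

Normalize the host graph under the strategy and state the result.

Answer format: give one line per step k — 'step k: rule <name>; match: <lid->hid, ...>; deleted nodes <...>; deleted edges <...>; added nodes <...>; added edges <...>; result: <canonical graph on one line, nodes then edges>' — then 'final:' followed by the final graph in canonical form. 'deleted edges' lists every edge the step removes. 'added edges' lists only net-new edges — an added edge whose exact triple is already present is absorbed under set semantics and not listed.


step 1: rule r2; match: 0->0, 1->3, 2->2; deleted nodes (none); deleted edges (0,3,d); added nodes (none); added edges (0,2,s); (0,3,s); result: nodes: 0:b, 1:b, 2:c, 3:c, 6:b, 7:c edges: (0,2,s); (0,3,s); (0,6,s); (0,7,d); (1,2,s); (1,7,s); (3,1,d)
step 2: rule r2; match: 0->0, 1->7, 2->2; deleted nodes (none); deleted edges (0,7,d); added nodes (none); added edges (0,7,s); result: nodes: 0:b, 1:b, 2:c, 3:c, 6:b, 7:c edges: (0,2,s); (0,3,s); (0,6,s); (0,7,s); (1,2,s); (1,7,s); (3,1,d)
final:
nodes: 0:b, 1:b, 2:c, 3:c, 6:b, 7:c
edges: (0,2,s); (0,3,s); (0,6,s); (0,7,s); (1,2,s); (1,7,s); (3,1,d)


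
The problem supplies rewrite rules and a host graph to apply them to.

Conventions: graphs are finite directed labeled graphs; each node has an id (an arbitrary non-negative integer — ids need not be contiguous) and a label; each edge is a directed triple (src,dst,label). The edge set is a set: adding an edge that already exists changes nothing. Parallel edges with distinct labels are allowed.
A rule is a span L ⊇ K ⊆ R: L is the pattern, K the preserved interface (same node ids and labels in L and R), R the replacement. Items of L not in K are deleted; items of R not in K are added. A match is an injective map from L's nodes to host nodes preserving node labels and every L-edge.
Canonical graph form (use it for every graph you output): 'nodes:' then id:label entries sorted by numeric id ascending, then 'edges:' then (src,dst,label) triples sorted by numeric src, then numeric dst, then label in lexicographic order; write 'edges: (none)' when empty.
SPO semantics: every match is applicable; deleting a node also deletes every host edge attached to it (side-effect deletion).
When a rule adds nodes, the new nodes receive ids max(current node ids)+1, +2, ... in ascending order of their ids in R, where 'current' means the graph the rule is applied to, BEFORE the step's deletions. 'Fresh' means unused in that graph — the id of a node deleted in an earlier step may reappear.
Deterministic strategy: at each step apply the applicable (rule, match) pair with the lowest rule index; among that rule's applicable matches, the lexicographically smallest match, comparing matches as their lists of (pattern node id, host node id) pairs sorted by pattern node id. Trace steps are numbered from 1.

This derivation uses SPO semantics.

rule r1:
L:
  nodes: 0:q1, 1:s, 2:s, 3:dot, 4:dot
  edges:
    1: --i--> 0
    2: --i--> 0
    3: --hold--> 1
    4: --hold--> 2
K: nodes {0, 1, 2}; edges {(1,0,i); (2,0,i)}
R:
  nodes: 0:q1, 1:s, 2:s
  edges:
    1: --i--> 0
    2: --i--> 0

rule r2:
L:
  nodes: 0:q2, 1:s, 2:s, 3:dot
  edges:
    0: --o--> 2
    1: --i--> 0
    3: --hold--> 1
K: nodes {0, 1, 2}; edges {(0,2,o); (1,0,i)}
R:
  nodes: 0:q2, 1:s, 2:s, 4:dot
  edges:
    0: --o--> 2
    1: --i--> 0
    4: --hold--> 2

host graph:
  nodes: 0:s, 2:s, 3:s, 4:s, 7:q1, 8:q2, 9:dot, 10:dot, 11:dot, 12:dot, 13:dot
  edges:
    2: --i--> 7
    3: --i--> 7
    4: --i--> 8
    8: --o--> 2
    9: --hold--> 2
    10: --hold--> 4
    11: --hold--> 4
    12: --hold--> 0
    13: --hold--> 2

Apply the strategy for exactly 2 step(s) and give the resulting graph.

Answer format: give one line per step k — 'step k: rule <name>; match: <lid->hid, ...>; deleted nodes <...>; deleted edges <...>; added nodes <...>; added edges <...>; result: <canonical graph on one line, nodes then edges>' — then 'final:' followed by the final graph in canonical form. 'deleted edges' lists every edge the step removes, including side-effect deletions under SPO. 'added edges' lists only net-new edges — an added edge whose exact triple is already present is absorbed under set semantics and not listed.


step 1: rule r2; match: 0->8, 1->4, 2->2, 3->10; deleted nodes 10; deleted edges (10,4,hold); added nodes 14; added edges (14,2,hold); result: nodes: 0:s, 2:s, 3:s, 4:s, 7:q1, 8:q2, 9:dot, 11:dot, 12:dot, 13:dot, 14:dot edges: (2,7,i); (3,7,i); (4,8,i); (8,2,o); (9,2,hold); (11,4,hold); (12,0,hold); (13,2,hold); (14,2,hold)
step 2: rule r2; match: 0->8, 1->4, 2->2, 3->11; deleted nodes 11; deleted edges (11,4,hold); added nodes 15; added edges (15,2,hold); result: nodes: 0:s, 2:s, 3:s, 4:s, 7:q1, 8:q2, 9:dot, 12:dot, 13:dot, 14:dot, 15:dot edges: (2,7,i); (3,7,i); (4,8,i); (8,2,o); (9,2,hold); (12,0,hold); (13,2,hold); (14,2,hold); (15,2,hold)
final:
nodes: 0:s, 2:s, 3:s, 4:s, 7:q1, 8:q2, 9:dot, 12:dot, 13:dot, 14:dot, 15:dot
edges: (2,7,i); (3,7,i); (4,8,i); (8,2,o); (9,2,hold); (12,0,hold); (13,2,hold); (14,2,hold); (15,2,hold)


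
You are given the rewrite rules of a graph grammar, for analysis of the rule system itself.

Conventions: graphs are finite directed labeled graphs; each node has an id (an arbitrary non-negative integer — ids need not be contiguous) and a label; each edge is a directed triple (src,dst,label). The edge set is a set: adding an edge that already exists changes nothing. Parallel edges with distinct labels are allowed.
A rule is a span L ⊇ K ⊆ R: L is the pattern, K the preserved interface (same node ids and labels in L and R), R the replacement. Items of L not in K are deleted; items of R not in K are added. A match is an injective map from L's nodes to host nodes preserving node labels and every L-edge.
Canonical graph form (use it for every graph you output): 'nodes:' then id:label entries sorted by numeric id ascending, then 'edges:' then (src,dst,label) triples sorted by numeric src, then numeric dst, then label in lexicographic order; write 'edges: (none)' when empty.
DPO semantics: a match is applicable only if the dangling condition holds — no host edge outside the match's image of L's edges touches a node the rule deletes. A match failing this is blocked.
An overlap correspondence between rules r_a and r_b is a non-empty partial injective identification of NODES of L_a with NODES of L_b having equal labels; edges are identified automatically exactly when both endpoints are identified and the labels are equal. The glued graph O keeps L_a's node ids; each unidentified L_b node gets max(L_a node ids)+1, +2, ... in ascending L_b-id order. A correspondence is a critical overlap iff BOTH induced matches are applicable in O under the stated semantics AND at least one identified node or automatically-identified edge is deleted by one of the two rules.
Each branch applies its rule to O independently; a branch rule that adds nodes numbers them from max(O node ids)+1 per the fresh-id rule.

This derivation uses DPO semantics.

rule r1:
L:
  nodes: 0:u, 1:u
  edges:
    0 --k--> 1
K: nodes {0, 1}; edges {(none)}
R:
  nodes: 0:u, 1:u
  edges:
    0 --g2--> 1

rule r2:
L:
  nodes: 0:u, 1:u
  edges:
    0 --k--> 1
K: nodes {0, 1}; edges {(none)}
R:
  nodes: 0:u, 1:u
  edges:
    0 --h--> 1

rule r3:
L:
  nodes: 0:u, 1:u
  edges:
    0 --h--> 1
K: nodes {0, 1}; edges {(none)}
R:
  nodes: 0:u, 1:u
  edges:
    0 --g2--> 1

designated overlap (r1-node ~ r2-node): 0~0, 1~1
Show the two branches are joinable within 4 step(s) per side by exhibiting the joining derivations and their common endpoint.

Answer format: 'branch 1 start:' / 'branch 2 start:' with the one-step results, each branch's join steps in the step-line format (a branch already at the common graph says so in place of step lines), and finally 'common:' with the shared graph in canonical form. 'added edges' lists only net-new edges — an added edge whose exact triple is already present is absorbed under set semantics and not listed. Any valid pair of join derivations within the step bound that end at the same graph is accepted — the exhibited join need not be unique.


branch 1 start:
nodes: 0:u, 1:u
edges: (0,1,g2)
branch 2 start:
nodes: 0:u, 1:u
edges: (0,1,h)
branch 1: already at the common graph (0 steps)
branch 2 step 1: rule r3; match: 0->0, 1->1; deleted nodes (none); deleted edges (0,1,h); added nodes (none); added edges (0,1,g2); result: nodes: 0:u, 1:u edges: (0,1,g2)
common:
nodes: 0:u, 1:u
edges: (0,1,g2)


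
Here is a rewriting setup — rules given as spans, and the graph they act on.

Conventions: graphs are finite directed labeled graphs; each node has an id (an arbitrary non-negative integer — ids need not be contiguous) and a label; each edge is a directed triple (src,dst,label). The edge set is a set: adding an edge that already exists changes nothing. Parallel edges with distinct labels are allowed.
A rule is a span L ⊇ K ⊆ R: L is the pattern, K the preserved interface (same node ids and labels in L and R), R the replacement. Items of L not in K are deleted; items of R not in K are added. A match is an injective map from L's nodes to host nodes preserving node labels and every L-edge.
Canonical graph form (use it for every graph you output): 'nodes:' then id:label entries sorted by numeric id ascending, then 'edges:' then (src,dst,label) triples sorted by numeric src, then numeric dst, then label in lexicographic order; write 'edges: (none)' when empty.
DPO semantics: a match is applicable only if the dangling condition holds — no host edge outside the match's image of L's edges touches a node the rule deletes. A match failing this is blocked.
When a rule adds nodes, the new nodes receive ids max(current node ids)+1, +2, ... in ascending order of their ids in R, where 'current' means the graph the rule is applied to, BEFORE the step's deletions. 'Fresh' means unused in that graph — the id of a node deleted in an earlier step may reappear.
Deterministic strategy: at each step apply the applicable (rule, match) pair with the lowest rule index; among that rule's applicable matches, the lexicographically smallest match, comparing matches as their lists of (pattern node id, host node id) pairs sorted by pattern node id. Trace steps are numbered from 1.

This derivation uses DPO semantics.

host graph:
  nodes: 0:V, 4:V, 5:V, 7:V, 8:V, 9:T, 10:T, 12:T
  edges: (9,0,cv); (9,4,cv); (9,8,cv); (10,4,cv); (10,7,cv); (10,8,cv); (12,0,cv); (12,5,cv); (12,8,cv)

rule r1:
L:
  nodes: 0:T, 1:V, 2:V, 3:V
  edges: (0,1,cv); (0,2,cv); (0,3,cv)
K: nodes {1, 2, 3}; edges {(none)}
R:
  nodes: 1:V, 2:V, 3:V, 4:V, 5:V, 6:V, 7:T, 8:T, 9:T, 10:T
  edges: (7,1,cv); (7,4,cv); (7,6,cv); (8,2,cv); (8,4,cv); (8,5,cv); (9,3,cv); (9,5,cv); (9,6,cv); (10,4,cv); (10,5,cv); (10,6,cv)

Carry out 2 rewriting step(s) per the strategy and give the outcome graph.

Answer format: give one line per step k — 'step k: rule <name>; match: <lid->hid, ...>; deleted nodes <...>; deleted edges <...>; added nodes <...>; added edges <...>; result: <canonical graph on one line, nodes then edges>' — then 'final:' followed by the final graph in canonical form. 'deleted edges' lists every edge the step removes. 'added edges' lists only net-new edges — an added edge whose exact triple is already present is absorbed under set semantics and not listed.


step 1: rule r1; match: 0->9, 1->0, 2->4, 3->8; deleted nodes 9; deleted edges (9,0,cv); (9,4,cv); (9,8,cv); added nodes 13, 14, 15, 16, 17, 18, 19; added edges (16,0,cv); (16,13,cv); (16,15,cv); (17,4,cv); (17,13,cv); (17,14,cv); (18,8,cv); (18,14,cv); (18,15,cv); (19,13,cv); (19,14,cv); (19,15,cv); result: nodes: 0:V, 4:V, 5:V, 7:V, 8:V, 10:T, 12:T, 13:V, 14:V, 15:V, 16:T, 17:T, 18:T, 19:T edges: (10,4,cv); (10,7,cv); (10,8,cv); (12,0,cv); (12,5,cv); (12,8,cv); (16,0,cv); (16,13,cv); (16,15,cv); (17,4,cv); (17,13,cv); (17,14,cv); (18,8,cv); (18,14,cv); (18,15,cv); (19,13,cv); (19,14,cv); (19,15,cv)
step 2: rule r1; match: 0->10, 1->4, 2->7, 3->8; deleted nodes 10; deleted edges (10,4,cv); (10,7,cv); (10,8,cv); added nodes 20, 21, 22, 23, 24, 25, 26; added edges (23,4,cv); (23,20,cv); (23,22,cv); (24,7,cv); (24,20,cv); (24,21,cv); (25,8,cv); (25,21,cv); (25,22,cv); (26,20,cv); (26,21,cv); (26,22,cv); result: nodes: 0:V, 4:V, 5:V, 7:V, 8:V, 12:T, 13:V, 14:V, 15:V, 16:T, 17:T, 18:T, 19:T, 20:V, 21:V, 22:V, 23:T, 24:T, 25:T, 26:T edges: (12,0,cv); (12,5,cv); (12,8,cv); (16,0,cv); (16,13,cv); (16,15,cv); (17,4,cv); (17,13,cv); (17,14,cv); (18,8,cv); (18,14,cv); (18,15,cv); (19,13,cv); (19,14,cv); (19,15,cv); (23,4,cv); (23,20,cv); (23,22,cv); (24,7,cv); (24,20,cv); (24,21,cv); (25,8,cv); (25,21,cv); (25,22,cv); (26,20,cv); (26,21,cv); (26,22,cv)
final:
nodes: 0:V, 4:V, 5:V, 7:V, 8:V, 12:T, 13:V, 14:V, 15:V, 16:T, 17:T, 18:T, 19:T, 20:V, 21:V, 22:V, 23:T, 24:T, 25:T, 26:T
edges: (12,0,cv); (12,5,cv); (12,8,cv); (16,0,cv); (16,13,cv); (16,15,cv); (17,4,cv); (17,13,cv); (17,14,cv); (18,8,cv); (18,14,cv); (18,15,cv); (19,13,cv); (19,14,cv); (19,15,cv); (23,4,cv); (23,20,cv); (23,22,cv); (24,7,cv); (24,20,cv); (24,21,cv); (25,8,cv); (25,21,cv); (25,22,cv); (26,20,cv); (26,21,cv); (26,22,cv)


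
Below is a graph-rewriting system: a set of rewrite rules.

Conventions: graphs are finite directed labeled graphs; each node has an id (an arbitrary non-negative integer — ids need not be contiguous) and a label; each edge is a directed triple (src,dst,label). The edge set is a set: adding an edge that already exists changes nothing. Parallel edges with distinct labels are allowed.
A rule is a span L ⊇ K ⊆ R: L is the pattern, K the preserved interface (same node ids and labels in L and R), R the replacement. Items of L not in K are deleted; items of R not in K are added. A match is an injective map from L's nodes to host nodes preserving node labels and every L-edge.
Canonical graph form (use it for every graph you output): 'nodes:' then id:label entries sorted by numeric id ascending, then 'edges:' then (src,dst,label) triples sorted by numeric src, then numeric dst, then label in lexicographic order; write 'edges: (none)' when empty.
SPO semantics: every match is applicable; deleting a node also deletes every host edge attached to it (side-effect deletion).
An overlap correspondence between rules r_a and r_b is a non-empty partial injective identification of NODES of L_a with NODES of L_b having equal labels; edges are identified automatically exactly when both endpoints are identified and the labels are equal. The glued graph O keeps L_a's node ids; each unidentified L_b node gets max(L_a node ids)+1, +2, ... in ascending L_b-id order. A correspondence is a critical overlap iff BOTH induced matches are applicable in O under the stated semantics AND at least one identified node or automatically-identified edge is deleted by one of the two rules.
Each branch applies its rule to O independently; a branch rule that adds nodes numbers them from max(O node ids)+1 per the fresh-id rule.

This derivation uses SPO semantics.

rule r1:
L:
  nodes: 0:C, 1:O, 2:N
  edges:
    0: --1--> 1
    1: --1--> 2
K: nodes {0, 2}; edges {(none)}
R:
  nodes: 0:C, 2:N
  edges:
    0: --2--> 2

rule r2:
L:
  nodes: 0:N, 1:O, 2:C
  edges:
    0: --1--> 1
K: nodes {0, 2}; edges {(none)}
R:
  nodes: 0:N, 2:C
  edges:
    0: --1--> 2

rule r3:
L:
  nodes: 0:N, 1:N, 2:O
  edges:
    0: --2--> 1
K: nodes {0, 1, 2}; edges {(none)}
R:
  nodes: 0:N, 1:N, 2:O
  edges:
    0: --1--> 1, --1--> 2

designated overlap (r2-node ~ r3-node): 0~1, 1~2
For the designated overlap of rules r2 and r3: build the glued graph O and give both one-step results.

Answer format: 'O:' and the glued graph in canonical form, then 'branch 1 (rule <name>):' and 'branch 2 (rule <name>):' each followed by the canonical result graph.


O:
nodes: 0:N, 1:O, 2:C, 3:N
edges: (0,1,1); (3,0,2)
branch 1 (rule r2):
nodes: 0:N, 2:C, 3:N
edges: (0,2,1); (3,0,2)
branch 2 (rule r3):
nodes: 0:N, 1:O, 2:C, 3:N
edges: (0,1,1); (3,0,1); (3,1,1)


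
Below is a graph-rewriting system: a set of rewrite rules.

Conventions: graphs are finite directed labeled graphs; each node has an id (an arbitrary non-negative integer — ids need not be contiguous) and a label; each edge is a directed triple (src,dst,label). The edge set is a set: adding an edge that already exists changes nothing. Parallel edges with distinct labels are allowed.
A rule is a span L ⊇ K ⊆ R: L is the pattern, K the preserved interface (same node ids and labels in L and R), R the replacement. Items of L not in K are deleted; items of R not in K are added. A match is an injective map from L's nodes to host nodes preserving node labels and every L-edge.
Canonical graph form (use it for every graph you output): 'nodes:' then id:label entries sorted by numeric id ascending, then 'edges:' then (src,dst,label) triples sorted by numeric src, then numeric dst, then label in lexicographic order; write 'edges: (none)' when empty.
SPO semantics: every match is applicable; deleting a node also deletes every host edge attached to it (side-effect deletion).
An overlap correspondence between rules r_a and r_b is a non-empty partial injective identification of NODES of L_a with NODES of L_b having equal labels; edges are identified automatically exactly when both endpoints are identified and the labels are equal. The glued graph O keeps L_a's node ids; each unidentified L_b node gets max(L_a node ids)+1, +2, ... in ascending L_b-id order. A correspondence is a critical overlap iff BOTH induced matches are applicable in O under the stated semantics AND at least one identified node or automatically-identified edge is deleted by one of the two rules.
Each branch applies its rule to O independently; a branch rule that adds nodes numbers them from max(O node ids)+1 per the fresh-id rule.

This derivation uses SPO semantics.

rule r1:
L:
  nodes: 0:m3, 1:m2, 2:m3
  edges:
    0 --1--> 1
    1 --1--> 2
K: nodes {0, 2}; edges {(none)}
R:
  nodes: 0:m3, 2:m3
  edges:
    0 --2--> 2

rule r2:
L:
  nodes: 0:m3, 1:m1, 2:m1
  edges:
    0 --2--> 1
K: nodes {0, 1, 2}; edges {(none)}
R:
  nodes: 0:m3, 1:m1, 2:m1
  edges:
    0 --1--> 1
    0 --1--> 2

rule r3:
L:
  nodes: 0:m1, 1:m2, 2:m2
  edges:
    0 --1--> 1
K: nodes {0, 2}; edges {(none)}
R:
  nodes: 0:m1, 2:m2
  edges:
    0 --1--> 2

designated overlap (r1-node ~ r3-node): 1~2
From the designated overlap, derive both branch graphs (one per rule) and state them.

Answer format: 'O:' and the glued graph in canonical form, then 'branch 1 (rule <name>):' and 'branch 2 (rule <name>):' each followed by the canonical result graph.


O:
nodes: 0:m3, 1:m2, 2:m3, 3:m1, 4:m2
edges: (0,1,1); (1,2,1); (3,4,1)
branch 1 (rule r1):
nodes: 0:m3, 2:m3, 3:m1, 4:m2
edges: (0,2,2); (3,4,1)
branch 2 (rule r3):
nodes: 0:m3, 1:m2, 2:m3, 3:m1
edges: (0,1,1); (1,2,1); (3,1,1)


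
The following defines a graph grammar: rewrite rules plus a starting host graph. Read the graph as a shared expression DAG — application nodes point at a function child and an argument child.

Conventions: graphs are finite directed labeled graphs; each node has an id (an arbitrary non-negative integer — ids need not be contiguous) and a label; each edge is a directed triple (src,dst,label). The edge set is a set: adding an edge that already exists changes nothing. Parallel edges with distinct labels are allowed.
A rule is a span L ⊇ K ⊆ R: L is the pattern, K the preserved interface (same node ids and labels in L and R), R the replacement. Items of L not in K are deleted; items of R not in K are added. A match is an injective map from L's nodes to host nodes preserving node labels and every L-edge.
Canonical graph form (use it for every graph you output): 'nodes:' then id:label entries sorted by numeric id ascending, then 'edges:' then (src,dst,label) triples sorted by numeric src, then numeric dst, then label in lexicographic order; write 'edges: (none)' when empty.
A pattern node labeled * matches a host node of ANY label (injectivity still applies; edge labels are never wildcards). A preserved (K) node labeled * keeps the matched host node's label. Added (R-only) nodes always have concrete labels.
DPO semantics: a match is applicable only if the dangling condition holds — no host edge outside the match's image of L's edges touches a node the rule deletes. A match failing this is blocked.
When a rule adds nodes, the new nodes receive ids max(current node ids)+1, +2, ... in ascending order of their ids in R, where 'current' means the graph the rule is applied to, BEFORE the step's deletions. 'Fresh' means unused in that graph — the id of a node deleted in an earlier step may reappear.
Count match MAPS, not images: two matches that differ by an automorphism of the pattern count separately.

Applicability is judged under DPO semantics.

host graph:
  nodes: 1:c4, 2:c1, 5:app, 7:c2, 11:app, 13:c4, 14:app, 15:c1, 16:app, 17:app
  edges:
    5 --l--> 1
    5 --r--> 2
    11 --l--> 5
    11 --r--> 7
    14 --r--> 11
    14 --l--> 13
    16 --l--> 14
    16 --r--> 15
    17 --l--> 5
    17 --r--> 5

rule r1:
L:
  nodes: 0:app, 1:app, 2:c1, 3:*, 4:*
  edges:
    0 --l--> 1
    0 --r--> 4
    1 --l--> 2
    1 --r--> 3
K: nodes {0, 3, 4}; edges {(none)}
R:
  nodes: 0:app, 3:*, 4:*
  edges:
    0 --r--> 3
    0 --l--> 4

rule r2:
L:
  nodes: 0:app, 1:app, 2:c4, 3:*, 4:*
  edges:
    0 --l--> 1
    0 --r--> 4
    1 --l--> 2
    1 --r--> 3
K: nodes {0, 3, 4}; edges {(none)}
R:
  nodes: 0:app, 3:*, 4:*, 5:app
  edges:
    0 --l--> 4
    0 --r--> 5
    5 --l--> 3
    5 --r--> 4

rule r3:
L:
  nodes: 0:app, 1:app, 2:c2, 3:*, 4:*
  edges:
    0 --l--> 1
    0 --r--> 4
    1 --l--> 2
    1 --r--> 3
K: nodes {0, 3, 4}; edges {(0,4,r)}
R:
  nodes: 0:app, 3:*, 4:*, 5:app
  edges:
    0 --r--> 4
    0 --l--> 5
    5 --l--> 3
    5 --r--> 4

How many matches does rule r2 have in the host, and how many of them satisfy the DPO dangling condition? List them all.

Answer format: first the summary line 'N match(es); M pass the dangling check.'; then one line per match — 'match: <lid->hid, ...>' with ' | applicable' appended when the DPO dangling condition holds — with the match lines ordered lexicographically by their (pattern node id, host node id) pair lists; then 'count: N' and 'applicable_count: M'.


2 match(es); 1 pass the dangling check.
match: 0->11, 1->5, 2->1, 3->2, 4->7
match: 0->16, 1->14, 2->13, 3->11, 4->15 | applicable
count: 2
applicable_count: 1


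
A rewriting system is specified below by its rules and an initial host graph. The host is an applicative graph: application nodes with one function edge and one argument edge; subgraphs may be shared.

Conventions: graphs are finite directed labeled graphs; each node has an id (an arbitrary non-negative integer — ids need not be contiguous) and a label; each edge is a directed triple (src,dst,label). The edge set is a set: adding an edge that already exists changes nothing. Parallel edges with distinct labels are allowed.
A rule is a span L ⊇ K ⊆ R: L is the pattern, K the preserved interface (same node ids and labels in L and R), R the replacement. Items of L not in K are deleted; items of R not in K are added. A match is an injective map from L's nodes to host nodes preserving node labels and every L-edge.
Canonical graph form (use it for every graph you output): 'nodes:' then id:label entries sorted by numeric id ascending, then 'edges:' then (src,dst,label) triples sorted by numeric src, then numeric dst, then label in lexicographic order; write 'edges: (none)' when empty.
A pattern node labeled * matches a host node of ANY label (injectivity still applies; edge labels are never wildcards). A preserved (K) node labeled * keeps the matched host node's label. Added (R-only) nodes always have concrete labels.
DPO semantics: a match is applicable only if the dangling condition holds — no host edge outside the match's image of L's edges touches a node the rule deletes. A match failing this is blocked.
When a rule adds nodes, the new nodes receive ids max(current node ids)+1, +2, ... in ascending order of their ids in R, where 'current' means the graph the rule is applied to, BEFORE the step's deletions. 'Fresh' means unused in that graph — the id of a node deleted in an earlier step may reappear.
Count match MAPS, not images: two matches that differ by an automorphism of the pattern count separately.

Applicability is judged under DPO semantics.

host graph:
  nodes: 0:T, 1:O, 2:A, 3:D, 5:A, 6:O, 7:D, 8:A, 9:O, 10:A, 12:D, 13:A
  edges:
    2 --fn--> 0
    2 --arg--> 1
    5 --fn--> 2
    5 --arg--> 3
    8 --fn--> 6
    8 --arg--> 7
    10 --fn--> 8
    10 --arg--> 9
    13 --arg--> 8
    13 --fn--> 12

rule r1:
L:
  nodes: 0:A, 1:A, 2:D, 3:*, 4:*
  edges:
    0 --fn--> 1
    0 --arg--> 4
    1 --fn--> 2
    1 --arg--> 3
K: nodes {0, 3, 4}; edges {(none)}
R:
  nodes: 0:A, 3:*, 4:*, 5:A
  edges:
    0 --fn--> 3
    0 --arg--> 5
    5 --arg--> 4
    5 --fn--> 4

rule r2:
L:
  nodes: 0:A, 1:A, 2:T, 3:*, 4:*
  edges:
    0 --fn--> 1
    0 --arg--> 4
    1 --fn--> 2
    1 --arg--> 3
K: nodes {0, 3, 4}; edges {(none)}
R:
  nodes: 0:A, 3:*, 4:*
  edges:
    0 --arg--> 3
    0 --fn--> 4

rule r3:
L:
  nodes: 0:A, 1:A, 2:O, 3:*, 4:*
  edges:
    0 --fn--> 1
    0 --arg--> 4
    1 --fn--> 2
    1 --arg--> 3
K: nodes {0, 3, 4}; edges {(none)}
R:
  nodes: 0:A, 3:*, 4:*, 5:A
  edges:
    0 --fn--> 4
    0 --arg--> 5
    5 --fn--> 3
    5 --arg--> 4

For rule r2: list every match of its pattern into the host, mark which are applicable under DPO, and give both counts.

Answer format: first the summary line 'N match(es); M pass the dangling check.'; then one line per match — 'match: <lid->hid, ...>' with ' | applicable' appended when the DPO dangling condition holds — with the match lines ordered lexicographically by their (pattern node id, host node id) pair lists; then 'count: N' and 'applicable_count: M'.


1 match(es); 1 pass the dangling check.
match: 0->5, 1->2, 2->0, 3->1, 4->3 | applicable
count: 1
applicable_count: 1


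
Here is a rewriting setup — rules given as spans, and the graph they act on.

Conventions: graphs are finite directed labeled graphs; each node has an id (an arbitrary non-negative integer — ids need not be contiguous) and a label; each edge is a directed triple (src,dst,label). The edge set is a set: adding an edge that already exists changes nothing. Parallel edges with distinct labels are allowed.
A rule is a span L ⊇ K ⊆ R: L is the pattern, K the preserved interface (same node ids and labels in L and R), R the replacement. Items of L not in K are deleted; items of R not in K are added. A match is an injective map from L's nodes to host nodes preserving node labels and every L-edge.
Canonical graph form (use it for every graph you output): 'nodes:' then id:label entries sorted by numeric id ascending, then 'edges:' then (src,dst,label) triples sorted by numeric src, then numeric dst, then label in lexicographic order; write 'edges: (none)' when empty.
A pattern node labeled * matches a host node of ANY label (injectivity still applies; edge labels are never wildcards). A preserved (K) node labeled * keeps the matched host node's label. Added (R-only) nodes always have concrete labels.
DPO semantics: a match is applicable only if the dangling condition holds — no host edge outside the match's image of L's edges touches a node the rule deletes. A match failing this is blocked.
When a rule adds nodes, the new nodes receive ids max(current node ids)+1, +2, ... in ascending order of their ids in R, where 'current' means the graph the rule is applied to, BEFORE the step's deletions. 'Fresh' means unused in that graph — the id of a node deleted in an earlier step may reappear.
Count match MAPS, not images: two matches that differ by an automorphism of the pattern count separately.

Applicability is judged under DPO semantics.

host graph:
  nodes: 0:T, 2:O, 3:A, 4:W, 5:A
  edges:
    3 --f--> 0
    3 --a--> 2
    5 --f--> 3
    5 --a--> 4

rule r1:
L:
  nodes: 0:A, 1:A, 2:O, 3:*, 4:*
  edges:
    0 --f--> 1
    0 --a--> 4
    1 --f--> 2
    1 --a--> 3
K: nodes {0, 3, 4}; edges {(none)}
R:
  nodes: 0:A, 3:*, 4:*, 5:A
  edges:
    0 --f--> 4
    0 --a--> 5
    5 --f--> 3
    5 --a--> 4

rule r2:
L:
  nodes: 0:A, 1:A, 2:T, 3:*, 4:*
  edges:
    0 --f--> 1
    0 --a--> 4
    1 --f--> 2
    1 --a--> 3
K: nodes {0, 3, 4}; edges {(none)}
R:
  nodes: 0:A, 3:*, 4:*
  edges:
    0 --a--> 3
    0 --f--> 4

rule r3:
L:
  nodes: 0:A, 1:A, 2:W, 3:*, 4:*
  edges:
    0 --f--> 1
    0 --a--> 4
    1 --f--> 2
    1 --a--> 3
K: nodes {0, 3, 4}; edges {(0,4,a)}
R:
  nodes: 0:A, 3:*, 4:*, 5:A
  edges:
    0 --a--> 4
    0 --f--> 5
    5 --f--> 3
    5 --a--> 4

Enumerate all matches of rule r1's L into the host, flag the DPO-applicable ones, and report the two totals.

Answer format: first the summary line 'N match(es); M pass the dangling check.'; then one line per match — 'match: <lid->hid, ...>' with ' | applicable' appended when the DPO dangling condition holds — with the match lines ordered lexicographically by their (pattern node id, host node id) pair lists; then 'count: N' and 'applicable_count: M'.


0 match(es); 0 pass the dangling check.
count: 0
applicable_count: 0


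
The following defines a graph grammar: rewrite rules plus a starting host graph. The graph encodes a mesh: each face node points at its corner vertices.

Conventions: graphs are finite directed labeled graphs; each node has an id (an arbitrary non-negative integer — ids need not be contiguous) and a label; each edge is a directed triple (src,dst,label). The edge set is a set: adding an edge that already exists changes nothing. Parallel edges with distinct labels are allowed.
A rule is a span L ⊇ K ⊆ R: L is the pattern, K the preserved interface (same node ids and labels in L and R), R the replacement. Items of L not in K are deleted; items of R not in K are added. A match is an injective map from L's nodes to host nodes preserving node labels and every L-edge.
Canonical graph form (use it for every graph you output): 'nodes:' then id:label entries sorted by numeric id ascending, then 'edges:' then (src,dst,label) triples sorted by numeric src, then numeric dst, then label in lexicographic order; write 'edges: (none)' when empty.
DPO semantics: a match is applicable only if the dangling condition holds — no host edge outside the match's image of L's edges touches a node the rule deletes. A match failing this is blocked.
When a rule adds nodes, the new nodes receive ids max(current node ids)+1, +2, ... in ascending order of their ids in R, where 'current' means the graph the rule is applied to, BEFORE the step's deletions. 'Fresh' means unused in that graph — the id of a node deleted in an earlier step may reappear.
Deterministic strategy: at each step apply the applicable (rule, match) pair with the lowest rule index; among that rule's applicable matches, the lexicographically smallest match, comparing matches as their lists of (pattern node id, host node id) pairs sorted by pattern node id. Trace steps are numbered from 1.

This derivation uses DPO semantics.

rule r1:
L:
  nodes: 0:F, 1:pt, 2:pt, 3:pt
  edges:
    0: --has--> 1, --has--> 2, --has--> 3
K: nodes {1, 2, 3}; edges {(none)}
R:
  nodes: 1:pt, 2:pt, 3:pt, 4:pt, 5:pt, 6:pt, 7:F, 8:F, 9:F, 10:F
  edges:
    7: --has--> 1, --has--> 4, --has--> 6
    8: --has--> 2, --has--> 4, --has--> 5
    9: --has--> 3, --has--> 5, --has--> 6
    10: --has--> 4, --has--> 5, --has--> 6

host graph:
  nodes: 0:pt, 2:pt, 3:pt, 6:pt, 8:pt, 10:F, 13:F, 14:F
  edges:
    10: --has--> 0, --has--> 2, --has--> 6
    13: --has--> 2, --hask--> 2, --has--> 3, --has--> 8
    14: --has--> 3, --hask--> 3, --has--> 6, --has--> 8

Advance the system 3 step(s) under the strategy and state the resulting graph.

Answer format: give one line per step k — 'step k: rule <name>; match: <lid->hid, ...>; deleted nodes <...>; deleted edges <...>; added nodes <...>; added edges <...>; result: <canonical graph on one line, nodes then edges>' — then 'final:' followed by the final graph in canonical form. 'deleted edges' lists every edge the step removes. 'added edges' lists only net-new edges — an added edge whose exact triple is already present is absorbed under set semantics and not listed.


step 1: rule r1; match: 0->10, 1->0, 2->2, 3->6; deleted nodes 10; deleted edges (10,0,has); (10,2,has); (10,6,has); added nodes 15, 16, 17, 18, 19, 20, 21; added edges (18,0,has); (18,15,has); (18,17,has); (19,2,has); (19,15,has); (19,16,has); (20,6,has); (20,16,has); (20,17,has); (21,15,has); (21,16,has); (21,17,has); result: nodes: 0:pt, 2:pt, 3:pt, 6:pt, 8:pt, 13:F, 14:F, 15:pt, 16:pt, 17:pt, 18:F, 19:F, 20:F, 21:F edges: (13,2,has); (13,2,hask); (13,3,has); (13,8,has); (14,3,has); (14,3,hask); (14,6,has); (14,8,has); (18,0,has); (18,15,has); (18,17,has); (19,2,has); (19,15,has); (19,16,has); (20,6,has); (20,16,has); (20,17,has); (21,15,has); (21,16,has); (21,17,has)
step 2: rule r1; match: 0->18, 1->0, 2->15, 3->17; deleted nodes 18; deleted edges (18,0,has); (18,15,has); (18,17,has); added nodes 22, 23, 24, 25, 26, 27, 28; added edges (25,0,has); (25,22,has); (25,24,has); (26,15,has); (26,22,has); (26,23,has); (27,17,has); (27,23,has); (27,24,has); (28,22,has); (28,23,has); (28,24,has); result: nodes: 0:pt, 2:pt, 3:pt, 6:pt, 8:pt, 13:F, 14:F, 15:pt, 16:pt, 17:pt, 19:F, 20:F, 21:F, 22:pt, 23:pt, 24:pt, 25:F, 26:F, 27:F, 28:F edges: (13,2,has); (13,2,hask); (13,3,has); (13,8,has); (14,3,has); (14,3,hask); (14,6,has); (14,8,has); (19,2,has); (19,15,has); (19,16,has); (20,6,has); (20,16,has); (20,17,has); (21,15,has); (21,16,has); (21,17,has); (25,0,has); (25,22,has); (25,24,has); (26,15,has); (26,22,has); (26,23,has); (27,17,has); (27,23,has); (27,24,has); (28,22,has); (28,23,has); (28,24,has)
step 3: rule r1; match: 0->19, 1->2, 2->15, 3->16; deleted nodes 19; deleted edges (19,2,has); (19,15,has); (19,16,has); added nodes 29, 30, 31, 32, 33, 34, 35; added edges (32,2,has); (32,29,has); (32,31,has); (33,15,has); (33,29,has); (33,30,has); (34,16,has); (34,30,has); (34,31,has); (35,29,has); (35,30,has); (35,31,has); result: nodes: 0:pt, 2:pt, 3:pt, 6:pt, 8:pt, 13:F, 14:F, 15:pt, 16:pt, 17:pt, 20:F, 21:F, 22:pt, 23:pt, 24:pt, 25:F, 26:F, 27:F, 28:F, 29:pt, 30:pt, 31:pt, 32:F, 33:F, 34:F, 35:F edges: (13,2,has); (13,2,hask); (13,3,has); (13,8,has); (14,3,has); (14,3,hask); (14,6,has); (14,8,has); (20,6,has); (20,16,has); (20,17,has); (21,15,has); (21,16,has); (21,17,has); (25,0,has); (25,22,has); (25,24,has); (26,15,has); (26,22,has); (26,23,has); (27,17,has); (27,23,has); (27,24,has); (28,22,has); (28,23,has); (28,24,has); (32,2,has); (32,29,has); (32,31,has); (33,15,has); (33,29,has); (33,30,has); (34,16,has); (34,30,has); (34,31,has); (35,29,has); (35,30,has); (35,31,has)
final:
nodes: 0:pt, 2:pt, 3:pt, 6:pt, 8:pt, 13:F, 14:F, 15:pt, 16:pt, 17:pt, 20:F, 21:F, 22:pt, 23:pt, 24:pt, 25:F, 26:F, 27:F, 28:F, 29:pt, 30:pt, 31:pt, 32:F, 33:F, 34:F, 35:F
edges: (13,2,has); (13,2,hask); (13,3,has); (13,8,has); (14,3,has); (14,3,hask); (14,6,has); (14,8,has); (20,6,has); (20,16,has); (20,17,has); (21,15,has); (21,16,has); (21,17,has); (25,0,has); (25,22,has); (25,24,has); (26,15,has); (26,22,has); (26,23,has); (27,17,has); (27,23,has); (27,24,has); (28,22,has); (28,23,has); (28,24,has); (32,2,has); (32,29,has); (32,31,has); (33,15,has); (33,29,has); (33,30,has); (34,16,has); (34,30,has); (34,31,has); (35,29,has); (35,30,has); (35,31,has)


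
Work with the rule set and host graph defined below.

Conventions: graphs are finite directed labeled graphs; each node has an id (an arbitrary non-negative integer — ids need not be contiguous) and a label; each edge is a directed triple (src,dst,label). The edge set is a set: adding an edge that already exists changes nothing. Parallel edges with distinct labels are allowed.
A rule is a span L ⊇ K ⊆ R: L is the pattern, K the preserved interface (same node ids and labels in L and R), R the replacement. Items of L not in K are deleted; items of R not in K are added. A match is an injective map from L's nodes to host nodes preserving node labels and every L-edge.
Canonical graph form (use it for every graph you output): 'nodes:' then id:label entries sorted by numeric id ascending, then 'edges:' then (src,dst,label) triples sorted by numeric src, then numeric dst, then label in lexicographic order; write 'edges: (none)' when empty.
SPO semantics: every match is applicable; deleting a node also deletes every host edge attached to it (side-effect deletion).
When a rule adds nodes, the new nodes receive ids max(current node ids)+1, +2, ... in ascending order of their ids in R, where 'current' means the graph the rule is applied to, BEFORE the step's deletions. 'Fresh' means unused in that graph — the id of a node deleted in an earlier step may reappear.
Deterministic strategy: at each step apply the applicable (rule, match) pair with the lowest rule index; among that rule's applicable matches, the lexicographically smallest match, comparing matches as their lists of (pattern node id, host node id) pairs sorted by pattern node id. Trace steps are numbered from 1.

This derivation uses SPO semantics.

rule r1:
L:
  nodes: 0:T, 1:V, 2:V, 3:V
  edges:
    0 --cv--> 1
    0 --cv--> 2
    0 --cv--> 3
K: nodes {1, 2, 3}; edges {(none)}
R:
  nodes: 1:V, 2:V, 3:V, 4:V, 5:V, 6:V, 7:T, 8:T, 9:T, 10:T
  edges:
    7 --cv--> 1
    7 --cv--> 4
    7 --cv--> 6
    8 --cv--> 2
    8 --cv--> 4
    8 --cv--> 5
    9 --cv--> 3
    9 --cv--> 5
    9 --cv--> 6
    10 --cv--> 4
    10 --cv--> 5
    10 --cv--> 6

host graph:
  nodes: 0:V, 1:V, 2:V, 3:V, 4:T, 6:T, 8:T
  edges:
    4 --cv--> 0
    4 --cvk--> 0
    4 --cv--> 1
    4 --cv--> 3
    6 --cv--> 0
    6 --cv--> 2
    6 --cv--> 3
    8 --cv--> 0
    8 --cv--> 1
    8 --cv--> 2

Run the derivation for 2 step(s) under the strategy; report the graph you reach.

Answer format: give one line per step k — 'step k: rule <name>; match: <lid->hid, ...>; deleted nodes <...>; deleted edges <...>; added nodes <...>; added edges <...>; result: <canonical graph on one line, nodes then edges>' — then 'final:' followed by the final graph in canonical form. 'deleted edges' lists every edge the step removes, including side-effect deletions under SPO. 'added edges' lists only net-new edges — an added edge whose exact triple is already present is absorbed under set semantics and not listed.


step 1: rule r1; match: 0->4, 1->0, 2->1, 3->3; deleted nodes 4; deleted edges (4,0,cv); (4,0,cvk); (4,1,cv); (4,3,cv); added nodes 9, 10, 11, 12, 13, 14, 15; added edges (12,0,cv); (12,9,cv); (12,11,cv); (13,1,cv); (13,9,cv); (13,10,cv); (14,3,cv); (14,10,cv); (14,11,cv); (15,9,cv); (15,10,cv); (15,11,cv); result: nodes: 0:V, 1:V, 2:V, 3:V, 6:T, 8:T, 9:V, 10:V, 11:V, 12:T, 13:T, 14:T, 15:T edges: (6,0,cv); (6,2,cv); (6,3,cv); (8,0,cv); (8,1,cv); (8,2,cv); (12,0,cv); (12,9,cv); (12,11,cv); (13,1,cv); (13,9,cv); (13,10,cv); (14,3,cv); (14,10,cv); (14,11,cv); (15,9,cv); (15,10,cv); (15,11,cv)
step 2: rule r1; match: 0->6, 1->0, 2->2, 3->3; deleted nodes 6; deleted edges (6,0,cv); (6,2,cv); (6,3,cv); added nodes 16, 17, 18, 19, 20, 21, 22; added edges (19,0,cv); (19,16,cv); (19,18,cv); (20,2,cv); (20,16,cv); (20,17,cv); (21,3,cv); (21,17,cv); (21,18,cv); (22,16,cv); (22,17,cv); (22,18,cv); result: nodes: 0:V, 1:V, 2:V, 3:V, 8:T, 9:V, 10:V, 11:V, 12:T, 13:T, 14:T, 15:T, 16:V, 17:V, 18:V, 19:T, 20:T, 21:T, 22:T edges: (8,0,cv); (8,1,cv); (8,2,cv); (12,0,cv); (12,9,cv); (12,11,cv); (13,1,cv); (13,9,cv); (13,10,cv); (14,3,cv); (14,10,cv); (14,11,cv); (15,9,cv); (15,10,cv); (15,11,cv); (19,0,cv); (19,16,cv); (19,18,cv); (20,2,cv); (20,16,cv); (20,17,cv); (21,3,cv); (21,17,cv); (21,18,cv); (22,16,cv); (22,17,cv); (22,18,cv)
final:
nodes: 0:V, 1:V, 2:V, 3:V, 8:T, 9:V, 10:V, 11:V, 12:T, 13:T, 14:T, 15:T, 16:V, 17:V, 18:V, 19:T, 20:T, 21:T, 22:T
edges: (8,0,cv); (8,1,cv); (8,2,cv); (12,0,cv); (12,9,cv); (12,11,cv); (13,1,cv); (13,9,cv); (13,10,cv); (14,3,cv); (14,10,cv); (14,11,cv); (15,9,cv); (15,10,cv); (15,11,cv); (19,0,cv); (19,16,cv); (19,18,cv); (20,2,cv); (20,16,cv); (20,17,cv); (21,3,cv); (21,17,cv); (21,18,cv); (22,16,cv); (22,17,cv); (22,18,cv)
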